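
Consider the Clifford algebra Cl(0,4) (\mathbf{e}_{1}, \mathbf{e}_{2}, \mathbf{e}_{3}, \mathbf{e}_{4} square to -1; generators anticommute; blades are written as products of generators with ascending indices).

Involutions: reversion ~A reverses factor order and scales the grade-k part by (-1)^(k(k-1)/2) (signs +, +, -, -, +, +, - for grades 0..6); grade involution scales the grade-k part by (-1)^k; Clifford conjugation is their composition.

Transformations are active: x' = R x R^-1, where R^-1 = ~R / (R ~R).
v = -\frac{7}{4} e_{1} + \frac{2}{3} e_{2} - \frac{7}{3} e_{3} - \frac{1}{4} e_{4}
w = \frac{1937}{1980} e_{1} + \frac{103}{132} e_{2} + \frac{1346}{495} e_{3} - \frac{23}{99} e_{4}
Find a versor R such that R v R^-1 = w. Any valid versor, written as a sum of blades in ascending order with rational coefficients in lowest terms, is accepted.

Key observation: q(v) = q(w) = -\frac{649}{72} (sandwiches preserve the norm), so R = v + w = -\frac{382}{495} e_{1} + \frac{191}{132} e_{2} + \frac{191}{495} e_{3} - \frac{191}{396} e_{4} works whenever it is invertible — the component of v along it is kept and (v - w)/2 reverses, sending v to w.
Answer: -\frac{382}{495} e_{1} + \frac{191}{132} e_{2} + \frac{191}{495} e_{3} - \frac{191}{396} e_{4}


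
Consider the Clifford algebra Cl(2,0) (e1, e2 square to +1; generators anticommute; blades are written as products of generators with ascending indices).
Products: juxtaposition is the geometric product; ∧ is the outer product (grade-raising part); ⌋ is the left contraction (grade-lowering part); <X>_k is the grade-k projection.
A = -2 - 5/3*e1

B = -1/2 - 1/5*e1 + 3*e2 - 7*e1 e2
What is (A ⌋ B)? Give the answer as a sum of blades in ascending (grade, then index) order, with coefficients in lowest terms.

step 1: 4/3 + 2/5*e1 + 17/3*e2 + 14*e1 e2
Answer: 4/3 + 2/5*e1 + 17/3*e2 + 14*e1 e2


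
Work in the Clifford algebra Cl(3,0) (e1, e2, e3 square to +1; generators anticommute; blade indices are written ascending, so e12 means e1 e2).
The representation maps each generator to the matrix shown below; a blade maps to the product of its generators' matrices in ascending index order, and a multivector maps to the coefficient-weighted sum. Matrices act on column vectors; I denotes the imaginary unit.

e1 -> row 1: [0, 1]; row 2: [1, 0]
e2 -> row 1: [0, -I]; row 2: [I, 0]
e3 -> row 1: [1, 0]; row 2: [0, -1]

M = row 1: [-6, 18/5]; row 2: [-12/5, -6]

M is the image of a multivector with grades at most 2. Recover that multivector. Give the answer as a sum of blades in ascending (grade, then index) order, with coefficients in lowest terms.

Method: 1, rho(e1), rho(e2), rho(e3) form a trace-orthogonal basis of the 2x2 complex matrices (tr(X Y) = 2 if X = Y, else 0), so M = m0*1 + m1*rho(e1) + m2*rho(e2) + m3*rho(e3) with m0 = tr(M)/2 = -6, m1 = tr(M rho(e1))/2 = 3/5, m2 = tr(M rho(e2))/2 = 3*I, m3 = tr(M rho(e3))/2 = 0.
Multiplying table entries, the bivector images are rho(e12) = I*rho(e3), rho(e13) = -I*rho(e2), rho(e23) = I*rho(e1); with real blade coefficients the real parts of m0..m3 are the coefficients of 1, e1, e2, e3 and the imaginary parts give the bivectors (e23: Im m1, e13: -Im m2, e12: Im m3).
Answer: -6 + 3/5*e1 - 3*e13


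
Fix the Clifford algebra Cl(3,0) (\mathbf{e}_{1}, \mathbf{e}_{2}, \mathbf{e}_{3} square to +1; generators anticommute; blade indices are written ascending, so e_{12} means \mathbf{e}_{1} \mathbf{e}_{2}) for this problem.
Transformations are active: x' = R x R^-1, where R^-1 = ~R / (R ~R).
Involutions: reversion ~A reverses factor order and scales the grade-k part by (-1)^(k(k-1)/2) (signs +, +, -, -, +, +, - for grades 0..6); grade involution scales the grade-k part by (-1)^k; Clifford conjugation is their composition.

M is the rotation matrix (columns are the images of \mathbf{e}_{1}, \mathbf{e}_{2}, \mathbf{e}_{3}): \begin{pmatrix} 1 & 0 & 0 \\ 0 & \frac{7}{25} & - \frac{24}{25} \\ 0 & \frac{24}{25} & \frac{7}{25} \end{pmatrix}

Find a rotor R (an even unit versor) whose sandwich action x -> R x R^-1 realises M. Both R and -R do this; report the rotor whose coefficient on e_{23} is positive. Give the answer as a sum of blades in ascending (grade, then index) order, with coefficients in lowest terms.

Method: write R = a + b12*e_{12} + b13*e_{13} + b23*e_{23} with a^2 + b12^2 + b13^2 + b23^2 = 1 (so R^-1 = ~R). Expanding the columns R e_j ~R gives tr M = 4a^2 - 1 and, from the antisymmetric part, M21 - M12 = -4a*b12, M13 - M31 = 4a*b13, M32 - M23 = -4a*b23.
Here tr M = \frac{39}{25}, so a^2 = (1 + tr M)/4 = \frac{16}{25} and a = ±\frac{4}{5}. Taking a = \frac{4}{5}: M21 - M12 = 0, M13 - M31 = 0, M32 - M23 = \frac{48}{25}, giving b12 = 0, b13 = 0, b23 = -\frac{3}{5}, i.e. R = \frac{4}{5} - \frac{3}{5} e_{23}.
Its e_{23} coefficient is negative, so report the other preimage -R.
Answer: -\frac{4}{5} + \frac{3}{5} e_{23}. Sheet selection: the two-to-one cover makes ±R indistinguishable at the matrix level (trace \frac{39}{25}), so uniqueness comes from the required sign on e_{23}.


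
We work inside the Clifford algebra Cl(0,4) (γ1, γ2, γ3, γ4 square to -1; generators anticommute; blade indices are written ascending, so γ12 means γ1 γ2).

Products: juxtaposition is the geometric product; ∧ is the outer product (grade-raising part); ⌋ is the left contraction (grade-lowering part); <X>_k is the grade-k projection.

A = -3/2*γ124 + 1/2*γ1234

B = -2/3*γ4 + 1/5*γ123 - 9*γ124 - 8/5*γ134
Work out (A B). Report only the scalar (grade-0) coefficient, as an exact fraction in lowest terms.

step 1: 27/2 + 4/5*γ2 - 9/2*γ3 - 1/10*γ4 - γ12 - 12/5*γ23 - 3/10*γ34 + 1/3*γ123
Answer: 27/2


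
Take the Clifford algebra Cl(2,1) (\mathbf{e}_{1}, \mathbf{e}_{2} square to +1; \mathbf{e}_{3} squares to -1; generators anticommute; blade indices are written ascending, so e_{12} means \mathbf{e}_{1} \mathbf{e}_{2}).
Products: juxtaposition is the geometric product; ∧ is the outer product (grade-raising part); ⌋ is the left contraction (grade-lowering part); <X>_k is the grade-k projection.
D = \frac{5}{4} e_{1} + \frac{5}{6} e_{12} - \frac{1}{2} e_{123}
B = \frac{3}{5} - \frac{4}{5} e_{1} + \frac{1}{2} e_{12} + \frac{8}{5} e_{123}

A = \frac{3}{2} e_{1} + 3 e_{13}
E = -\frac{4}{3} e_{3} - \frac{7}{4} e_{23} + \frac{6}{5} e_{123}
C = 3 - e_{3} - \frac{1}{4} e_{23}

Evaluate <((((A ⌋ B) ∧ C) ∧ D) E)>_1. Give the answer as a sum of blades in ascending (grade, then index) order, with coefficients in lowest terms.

step 1: -\frac{6}{5} - \frac{81}{20} e_{2} + \frac{12}{5} e_{23}
step 2: -\frac{18}{5} - \frac{243}{20} e_{2} + \frac{6}{5} e_{3} + \frac{231}{20} e_{23}
step 3: -\frac{9}{2} e_{1} + \frac{195}{16} e_{12} - \frac{3}{2} e_{13} + \frac{1379}{80} e_{123}
step 4: \frac{4137}{200} - \frac{10293}{320} e_{1} + \frac{9}{5} e_{2} - \frac{117}{8} e_{3} + \frac{3073}{120} e_{12} - \frac{981}{64} e_{13} - \frac{27}{5} e_{23} - \frac{67}{8} e_{123}
step 5: -\frac{10293}{320} e_{1} + \frac{9}{5} e_{2} - \frac{117}{8} e_{3}
Answer: -\frac{10293}{320} e_{1} + \frac{9}{5} e_{2} - \frac{117}{8} e_{3}


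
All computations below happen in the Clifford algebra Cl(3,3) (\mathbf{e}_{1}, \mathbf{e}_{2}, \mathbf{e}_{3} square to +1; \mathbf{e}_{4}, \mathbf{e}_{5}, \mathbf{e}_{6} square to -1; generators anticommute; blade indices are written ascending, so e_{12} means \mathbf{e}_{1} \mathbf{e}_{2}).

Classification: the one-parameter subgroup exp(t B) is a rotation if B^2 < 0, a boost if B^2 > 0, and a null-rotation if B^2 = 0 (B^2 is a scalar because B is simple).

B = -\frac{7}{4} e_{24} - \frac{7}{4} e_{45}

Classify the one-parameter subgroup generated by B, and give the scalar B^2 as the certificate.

B^2 term by term: the squares give (-\frac{7}{4})^2*(e_{24})^2 + (-\frac{7}{4})^2*(e_{45})^2 = \frac{49}{16}*(+1) + \frac{49}{16}*(-1) = 0 (each basis 2-blade squares to minus the product of its generators' squares); cross terms between blades sharing an index anticommute and cancel. So B^2 = 0.
Answer: null-rotation, certificate B^2 = 0. B^2 = 0 is basis-independent, so its sign is the whole story.


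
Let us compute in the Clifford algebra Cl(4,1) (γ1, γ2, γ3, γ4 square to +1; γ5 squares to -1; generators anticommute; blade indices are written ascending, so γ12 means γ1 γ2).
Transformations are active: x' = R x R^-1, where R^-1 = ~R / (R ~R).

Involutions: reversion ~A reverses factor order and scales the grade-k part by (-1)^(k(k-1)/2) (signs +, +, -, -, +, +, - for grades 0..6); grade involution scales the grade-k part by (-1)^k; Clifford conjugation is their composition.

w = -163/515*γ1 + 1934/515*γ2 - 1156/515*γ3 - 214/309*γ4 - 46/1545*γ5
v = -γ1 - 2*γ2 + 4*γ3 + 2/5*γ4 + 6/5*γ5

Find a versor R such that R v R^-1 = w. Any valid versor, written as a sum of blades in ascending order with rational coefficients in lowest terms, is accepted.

Here q(v) = q(w) = 493/25; the classical choice R = v + w = -678/515*γ1 + 904/515*γ2 + 904/515*γ3 - 452/1545*γ4 + 1808/1545*γ5 then realises v -> w under the sandwich.
Answer: -678/515*γ1 + 904/515*γ2 + 904/515*γ3 - 452/1545*γ4 + 1808/1545*γ5


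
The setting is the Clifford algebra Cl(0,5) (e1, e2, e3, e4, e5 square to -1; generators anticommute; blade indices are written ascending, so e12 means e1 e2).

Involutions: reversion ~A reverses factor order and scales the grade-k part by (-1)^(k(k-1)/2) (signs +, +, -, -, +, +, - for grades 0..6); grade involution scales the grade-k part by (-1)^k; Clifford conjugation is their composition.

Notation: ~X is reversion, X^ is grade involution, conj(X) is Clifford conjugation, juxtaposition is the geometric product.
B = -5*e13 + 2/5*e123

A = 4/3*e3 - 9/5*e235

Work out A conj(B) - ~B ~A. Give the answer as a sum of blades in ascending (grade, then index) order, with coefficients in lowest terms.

first term: 20/3*e1 - 8/15*e12 - 18/25*e15 + 9*e125
second term: -20/3*e1 + 8/15*e12 + 18/25*e15 + 9*e125
Answer: 40/3*e1 - 16/15*e12 - 36/25*e15


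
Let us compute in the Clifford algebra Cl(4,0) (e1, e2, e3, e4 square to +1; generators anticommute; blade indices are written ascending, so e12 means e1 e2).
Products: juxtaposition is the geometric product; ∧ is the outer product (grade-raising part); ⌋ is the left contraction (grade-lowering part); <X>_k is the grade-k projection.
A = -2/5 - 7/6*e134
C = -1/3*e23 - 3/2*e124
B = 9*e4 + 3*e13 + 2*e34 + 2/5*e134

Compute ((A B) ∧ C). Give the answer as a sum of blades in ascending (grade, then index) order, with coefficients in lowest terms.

step 1: 7/15 + 7/3*e1 - 1/10*e4 - 117/10*e13 - 4/5*e34 - 4/25*e134
step 2: -7/45*e23 - 7/9*e123 - 7/10*e124 + 1/30*e234
Answer: -7/45*e23 - 7/9*e123 - 7/10*e124 + 1/30*e234


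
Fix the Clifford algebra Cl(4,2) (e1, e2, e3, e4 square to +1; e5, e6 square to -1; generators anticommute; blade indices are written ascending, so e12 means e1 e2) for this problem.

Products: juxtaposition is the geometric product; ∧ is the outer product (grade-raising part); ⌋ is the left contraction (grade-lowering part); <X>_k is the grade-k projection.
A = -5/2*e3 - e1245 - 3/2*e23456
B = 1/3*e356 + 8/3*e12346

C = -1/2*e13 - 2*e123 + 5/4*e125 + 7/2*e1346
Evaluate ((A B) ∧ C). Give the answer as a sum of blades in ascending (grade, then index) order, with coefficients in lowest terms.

step 1: 4*e15 - 1/2*e24 - 5/6*e56 - 8/3*e356 - 20/3*e1246 + 1/3*e12346
step 2: -1/4*e1234 + 5/12*e1356 + 5/3*e12356
Answer: -1/4*e1234 + 5/12*e1356 + 5/3*e12356


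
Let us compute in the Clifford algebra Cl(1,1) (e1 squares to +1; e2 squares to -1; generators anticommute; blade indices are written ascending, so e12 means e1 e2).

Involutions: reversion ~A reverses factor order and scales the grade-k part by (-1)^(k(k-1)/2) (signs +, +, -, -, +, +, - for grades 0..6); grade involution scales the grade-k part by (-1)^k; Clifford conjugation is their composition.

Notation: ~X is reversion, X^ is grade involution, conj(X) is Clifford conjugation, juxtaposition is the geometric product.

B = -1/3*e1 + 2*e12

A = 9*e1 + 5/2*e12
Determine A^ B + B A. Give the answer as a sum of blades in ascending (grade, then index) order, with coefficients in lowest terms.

first term: 8 - 103/6*e2
second term: 2 - 113/6*e2
Answer: 10 - 36*e2


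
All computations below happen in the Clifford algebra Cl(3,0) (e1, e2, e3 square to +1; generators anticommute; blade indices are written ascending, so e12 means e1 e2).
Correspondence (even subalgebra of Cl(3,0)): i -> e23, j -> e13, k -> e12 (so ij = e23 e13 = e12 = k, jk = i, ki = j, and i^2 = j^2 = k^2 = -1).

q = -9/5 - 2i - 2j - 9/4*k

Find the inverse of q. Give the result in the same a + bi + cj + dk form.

In blades: q = -9/5 - 9/4*e12 - 2*e13 - 2*e23.
With qbar = -9/5 + 9/4*e12 + 2*e13 + 2*e23 (scalar fixed, mapped units negated), q qbar = 6521/400 (the sum of squared coefficients), so q^-1 = qbar / (6521/400) = -720/6521 + 900/6521*e12 + 800/6521*e13 + 800/6521*e23; translating back:
Answer: -720/6521 + 800/6521*i + 800/6521*j + 900/6521*k


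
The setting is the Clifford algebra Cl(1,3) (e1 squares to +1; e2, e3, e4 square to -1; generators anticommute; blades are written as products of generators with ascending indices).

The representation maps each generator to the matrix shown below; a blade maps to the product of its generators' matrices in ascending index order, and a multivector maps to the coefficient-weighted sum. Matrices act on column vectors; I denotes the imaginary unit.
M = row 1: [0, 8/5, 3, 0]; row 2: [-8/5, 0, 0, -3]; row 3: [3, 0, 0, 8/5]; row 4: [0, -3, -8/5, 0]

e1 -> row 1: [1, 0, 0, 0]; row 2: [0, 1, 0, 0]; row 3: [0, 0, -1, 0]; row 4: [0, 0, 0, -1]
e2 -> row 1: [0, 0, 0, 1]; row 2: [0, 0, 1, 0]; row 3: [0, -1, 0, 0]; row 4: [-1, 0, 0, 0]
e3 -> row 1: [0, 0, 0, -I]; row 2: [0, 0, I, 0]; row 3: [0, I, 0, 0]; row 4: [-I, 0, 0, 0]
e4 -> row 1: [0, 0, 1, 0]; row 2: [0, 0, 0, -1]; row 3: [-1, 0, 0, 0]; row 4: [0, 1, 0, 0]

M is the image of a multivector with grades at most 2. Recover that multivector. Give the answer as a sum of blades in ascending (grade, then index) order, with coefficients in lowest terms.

Method: the blade images are trace-orthogonal — tr(rho(e_A) rho(e_B)^-1) = 4 if A = B and 0 otherwise — and rho(e_A)^-1 = (e_A)^2 * rho(e_A) with (e_A)^2 = +1 or -1, so the coefficient of e_A in the preimage is (e_A)^2 * tr(M rho(e_A))/4.
Nonzero projections over blades of grade <= 2: e1 e4: (e1 e4)^2 = +1, tr(M rho(e1 e4)) = 12, coefficient 3; e2 e4: (e2 e4)^2 = -1, tr(M rho(e2 e4)) = -32/5, coefficient 8/5. Every other blade of grade <= 2 projects to 0.
Answer: 3*e1 e4 + 8/5*e2 e4


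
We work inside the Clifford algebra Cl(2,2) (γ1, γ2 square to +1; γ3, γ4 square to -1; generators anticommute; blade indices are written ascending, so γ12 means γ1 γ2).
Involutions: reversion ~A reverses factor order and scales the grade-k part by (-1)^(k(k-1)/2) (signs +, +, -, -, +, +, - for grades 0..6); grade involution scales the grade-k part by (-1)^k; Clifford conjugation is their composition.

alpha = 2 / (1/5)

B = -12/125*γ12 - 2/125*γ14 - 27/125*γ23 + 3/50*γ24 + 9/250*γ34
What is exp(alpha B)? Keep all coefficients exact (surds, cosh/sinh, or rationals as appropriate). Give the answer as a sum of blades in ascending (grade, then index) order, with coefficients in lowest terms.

B^2 term by term: the squares give (-12/125)^2*(γ12)^2 + (-2/125)^2*(γ14)^2 + (-27/125)^2*(γ23)^2 + (3/50)^2*(γ24)^2 + (9/250)^2*(γ34)^2 = 144/15625*(-1) + 4/15625*(+1) + 729/15625*(+1) + 9/2500*(+1) + 81/62500*(-1) = 1/25 (each basis 2-blade squares to minus the product of its generators' squares); cross terms between blades sharing an index anticommute and cancel; the commuting (index-disjoint) pairs give grade-4 terms 2*c*c'*(blade product), which cancel blade by blade — γ1234: -108/15625 + 108/15625 = 0 — confirming B is simple. So B^2 = 1/25.
B^2 = 1/25 — B^2 > 0, so the exponential closes hyperbolically: l = 1/5, alpha*l = 2, so exp(alpha B) = cosh(2) + (sinh(2)/(1/5))*B = cosh(2) + (5*sinh(2))*B.
Answer: cosh(2) - 12*sinh(2)/25*γ12 - 2*sinh(2)/25*γ14 - 27*sinh(2)/25*γ23 + 3*sinh(2)/10*γ24 + 9*sinh(2)/50*γ34


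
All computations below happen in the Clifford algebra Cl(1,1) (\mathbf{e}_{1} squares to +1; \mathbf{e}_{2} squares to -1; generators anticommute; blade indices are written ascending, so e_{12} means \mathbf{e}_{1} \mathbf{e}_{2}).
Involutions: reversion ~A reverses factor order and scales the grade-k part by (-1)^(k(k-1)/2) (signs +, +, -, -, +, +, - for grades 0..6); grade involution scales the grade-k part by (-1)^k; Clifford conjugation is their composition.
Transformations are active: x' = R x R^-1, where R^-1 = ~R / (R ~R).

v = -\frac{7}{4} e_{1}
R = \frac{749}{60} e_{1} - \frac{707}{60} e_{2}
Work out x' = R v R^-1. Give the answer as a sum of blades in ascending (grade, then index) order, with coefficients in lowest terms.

~R = \frac{749}{60} e_{1} - \frac{707}{60} e_{2}, and R ~R = \frac{1274}{75}, so R^-1 = ~R / (\frac{1274}{75}).
R v = -\frac{5243}{240} - \frac{4949}{240} e_{12}
Answer: -\frac{75775}{2496} e_{1} + \frac{75649}{2496} e_{2}


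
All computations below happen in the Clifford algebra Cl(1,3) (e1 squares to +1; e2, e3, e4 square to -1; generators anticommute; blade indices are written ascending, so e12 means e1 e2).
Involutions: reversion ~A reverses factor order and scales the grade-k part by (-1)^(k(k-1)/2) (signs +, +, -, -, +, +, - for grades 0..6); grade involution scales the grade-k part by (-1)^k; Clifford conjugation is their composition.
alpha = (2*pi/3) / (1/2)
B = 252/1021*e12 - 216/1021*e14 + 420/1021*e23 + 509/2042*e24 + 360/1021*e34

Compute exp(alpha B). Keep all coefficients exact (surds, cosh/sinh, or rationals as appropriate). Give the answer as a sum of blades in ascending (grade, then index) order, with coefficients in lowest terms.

B^2 term by term: the squares give (252/1021)^2*(e12)^2 + (-216/1021)^2*(e14)^2 + (420/1021)^2*(e23)^2 + (509/2042)^2*(e24)^2 + (360/1021)^2*(e34)^2 = 63504/1042441*(+1) + 46656/1042441*(+1) + 176400/1042441*(-1) + 259081/4169764*(-1) + 129600/1042441*(-1) = -1/4 (each basis 2-blade squares to minus the product of its generators' squares); cross terms between blades sharing an index anticommute and cancel; the commuting (index-disjoint) pairs give grade-4 terms 2*c*c'*(blade product), which cancel blade by blade — e1234: 181440/1042441 - 181440/1042441 = 0 — confirming B is simple. So B^2 = -1/4.
B^2 = -1/4 — the negative square puts this in the circular regime; l = 1/2, alpha*l = 2*pi/3, so exp(alpha B) = cos(2*pi/3) + (sin(2*pi/3)/(1/2))*B = -1/2 + (sqrt(3))*B.
Answer: -1/2 + 252*sqrt(3)/1021*e12 - 216*sqrt(3)/1021*e14 + 420*sqrt(3)/1021*e23 + 509*sqrt(3)/2042*e24 + 360*sqrt(3)/1021*e34


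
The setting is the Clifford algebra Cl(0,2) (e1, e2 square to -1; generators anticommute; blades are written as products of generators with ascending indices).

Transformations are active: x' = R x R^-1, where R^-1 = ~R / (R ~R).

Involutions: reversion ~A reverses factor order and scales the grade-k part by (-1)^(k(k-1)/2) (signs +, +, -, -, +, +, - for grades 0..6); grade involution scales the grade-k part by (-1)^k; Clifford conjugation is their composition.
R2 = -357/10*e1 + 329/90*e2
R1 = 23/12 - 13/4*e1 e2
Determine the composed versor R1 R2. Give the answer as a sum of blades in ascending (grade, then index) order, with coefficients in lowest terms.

Distribute over the terms of R1 (each basis-blade product reordered to ascending indices, repeated generators contracted through their squares):
(23/12) R2 = -2737/40*e1 + 7567/1080*e2
(-13/4*e1 e2) R2 = 4277/360*e1 + 4641/40*e2
Summing the partial products and collecting blades:
Answer: -5089/90*e1 + 66437/540*e2


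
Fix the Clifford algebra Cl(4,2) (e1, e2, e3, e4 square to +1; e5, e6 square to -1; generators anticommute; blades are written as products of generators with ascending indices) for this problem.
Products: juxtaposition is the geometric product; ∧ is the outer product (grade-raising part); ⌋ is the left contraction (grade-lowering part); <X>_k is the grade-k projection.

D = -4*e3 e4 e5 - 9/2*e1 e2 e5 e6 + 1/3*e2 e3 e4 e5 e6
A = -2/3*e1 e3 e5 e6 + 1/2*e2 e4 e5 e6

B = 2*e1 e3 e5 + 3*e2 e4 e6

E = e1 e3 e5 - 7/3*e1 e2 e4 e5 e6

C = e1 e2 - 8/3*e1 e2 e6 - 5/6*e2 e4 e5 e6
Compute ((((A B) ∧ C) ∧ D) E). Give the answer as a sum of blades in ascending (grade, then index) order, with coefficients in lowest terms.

step 1: 3/2*e5 + 4/3*e6 - 2*e1 e2 e3 e4 e5 - e1 e2 e3 e4 e6
step 2: 3/2*e1 e2 e5 + 4/3*e1 e2 e6 - 4*e1 e2 e5 e6
step 3: 16/3*e1 e2 e3 e4 e5 e6
step 4: -112/9*e3 + 16/3*e2 e4 e6
Answer: -112/9*e3 + 16/3*e2 e4 e6


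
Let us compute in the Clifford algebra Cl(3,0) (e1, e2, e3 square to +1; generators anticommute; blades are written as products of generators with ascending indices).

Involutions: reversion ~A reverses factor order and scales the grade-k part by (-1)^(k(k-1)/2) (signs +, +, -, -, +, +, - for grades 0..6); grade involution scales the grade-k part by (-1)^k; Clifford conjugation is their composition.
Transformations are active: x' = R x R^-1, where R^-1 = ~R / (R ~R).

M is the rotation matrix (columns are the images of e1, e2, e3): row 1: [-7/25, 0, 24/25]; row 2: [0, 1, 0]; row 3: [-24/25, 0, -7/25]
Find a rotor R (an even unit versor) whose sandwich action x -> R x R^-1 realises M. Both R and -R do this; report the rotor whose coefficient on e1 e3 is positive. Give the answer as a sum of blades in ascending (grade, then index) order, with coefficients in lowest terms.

Method: write R = a + b12*e1 e2 + b13*e1 e3 + b23*e2 e3 with a^2 + b12^2 + b13^2 + b23^2 = 1 (so R^-1 = ~R). Expanding the columns R e_j ~R gives tr M = 4a^2 - 1 and, from the antisymmetric part, M21 - M12 = -4a*b12, M13 - M31 = 4a*b13, M32 - M23 = -4a*b23.
Here tr M = 11/25, so a^2 = (1 + tr M)/4 = 9/25 and a = ±3/5. Taking a = 3/5: M21 - M12 = 0, M13 - M31 = 48/25, M32 - M23 = 0, giving b12 = 0, b13 = 4/5, b23 = 0, i.e. R = 3/5 + 4/5*e1 e3.
Its e1 e3 coefficient is already positive.
Answer: 3/5 + 4/5*e1 e3. Sheet selection: the two-to-one cover makes ±R indistinguishable at the matrix level (trace 11/25), so uniqueness comes from the required sign on e1 e3.


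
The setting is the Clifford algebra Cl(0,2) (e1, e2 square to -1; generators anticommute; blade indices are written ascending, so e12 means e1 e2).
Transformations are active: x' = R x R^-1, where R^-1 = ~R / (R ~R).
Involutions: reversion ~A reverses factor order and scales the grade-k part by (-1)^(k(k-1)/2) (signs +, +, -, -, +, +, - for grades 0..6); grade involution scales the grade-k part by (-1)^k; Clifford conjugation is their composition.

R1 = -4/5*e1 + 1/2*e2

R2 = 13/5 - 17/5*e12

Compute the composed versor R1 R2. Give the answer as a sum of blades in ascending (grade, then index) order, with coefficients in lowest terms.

Distribute over the terms of R1 (each basis-blade product reordered to ascending indices, repeated generators contracted through their squares):
(-4/5*e1) R2 = -52/25*e1 - 68/25*e2
(1/2*e2) R2 = -17/10*e1 + 13/10*e2
Summing the partial products and collecting blades:
Answer: -189/50*e1 - 71/50*e2


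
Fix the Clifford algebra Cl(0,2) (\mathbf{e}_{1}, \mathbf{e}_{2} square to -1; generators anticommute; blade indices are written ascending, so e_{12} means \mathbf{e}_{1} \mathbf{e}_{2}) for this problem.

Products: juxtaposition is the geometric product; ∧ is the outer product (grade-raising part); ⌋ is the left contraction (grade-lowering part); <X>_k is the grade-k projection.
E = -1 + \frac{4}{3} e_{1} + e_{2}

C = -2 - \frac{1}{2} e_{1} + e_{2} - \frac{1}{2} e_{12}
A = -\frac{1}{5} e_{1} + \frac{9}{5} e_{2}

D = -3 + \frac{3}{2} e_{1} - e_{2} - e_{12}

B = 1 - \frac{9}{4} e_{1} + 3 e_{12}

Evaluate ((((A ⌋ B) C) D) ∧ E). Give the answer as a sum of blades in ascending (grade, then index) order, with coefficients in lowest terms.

step 1: -\frac{9}{20} + \frac{27}{5} e_{1} + \frac{3}{5} e_{2}
step 2: 3 - \frac{87}{8} e_{1} + \frac{21}{20} e_{2} + \frac{237}{40} e_{12}
step 3: \frac{1143}{80} + 42 e_{1} - \frac{651}{80} e_{2} - \frac{459}{40} e_{12}
step 4: -\frac{1143}{80} - \frac{459}{20} e_{1} + \frac{897}{40} e_{2} + \frac{2573}{40} e_{12}
Answer: -\frac{1143}{80} - \frac{459}{20} e_{1} + \frac{897}{40} e_{2} + \frac{2573}{40} e_{12}


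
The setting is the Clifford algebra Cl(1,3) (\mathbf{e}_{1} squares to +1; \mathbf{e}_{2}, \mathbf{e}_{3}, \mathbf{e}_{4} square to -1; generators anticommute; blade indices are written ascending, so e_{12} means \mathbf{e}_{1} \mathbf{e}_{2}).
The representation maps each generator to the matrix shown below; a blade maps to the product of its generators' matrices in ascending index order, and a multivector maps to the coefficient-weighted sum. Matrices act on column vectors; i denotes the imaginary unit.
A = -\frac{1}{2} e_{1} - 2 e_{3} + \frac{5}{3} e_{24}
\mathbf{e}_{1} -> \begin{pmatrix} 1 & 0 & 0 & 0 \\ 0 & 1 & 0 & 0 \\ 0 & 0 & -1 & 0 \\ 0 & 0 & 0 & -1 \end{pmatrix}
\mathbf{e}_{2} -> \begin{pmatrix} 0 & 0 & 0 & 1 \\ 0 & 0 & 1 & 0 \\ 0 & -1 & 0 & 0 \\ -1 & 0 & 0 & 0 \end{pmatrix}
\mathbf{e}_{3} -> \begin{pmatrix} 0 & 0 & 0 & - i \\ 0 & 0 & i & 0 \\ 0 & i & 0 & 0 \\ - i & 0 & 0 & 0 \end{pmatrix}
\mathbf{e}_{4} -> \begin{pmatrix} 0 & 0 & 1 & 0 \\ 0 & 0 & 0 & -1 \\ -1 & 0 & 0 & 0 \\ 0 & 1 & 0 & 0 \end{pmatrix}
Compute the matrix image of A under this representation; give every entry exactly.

Bivector images (products of the table entries): rho(e_{24}) = rho(\mathbf{e}_{2})rho(\mathbf{e}_{4}) = \begin{pmatrix} 0 & 1 & 0 & 0 \\ -1 & 0 & 0 & 0 \\ 0 & 0 & 0 & 1 \\ 0 & 0 & -1 & 0 \end{pmatrix}.
M = (-\frac{1}{2})*rho(e_{1}) + (-2)*rho(e_{3}) + (\frac{5}{3})*rho(e_{24}), summed entrywise:
Answer: \begin{pmatrix} - \frac{1}{2} & \frac{5}{3} & 0 & 2 i \\ - \frac{5}{3} & - \frac{1}{2} & - 2 i & 0 \\ 0 & - 2 i & \frac{1}{2} & \frac{5}{3} \\ 2 i & 0 & - \frac{5}{3} & \frac{1}{2} \end{pmatrix}


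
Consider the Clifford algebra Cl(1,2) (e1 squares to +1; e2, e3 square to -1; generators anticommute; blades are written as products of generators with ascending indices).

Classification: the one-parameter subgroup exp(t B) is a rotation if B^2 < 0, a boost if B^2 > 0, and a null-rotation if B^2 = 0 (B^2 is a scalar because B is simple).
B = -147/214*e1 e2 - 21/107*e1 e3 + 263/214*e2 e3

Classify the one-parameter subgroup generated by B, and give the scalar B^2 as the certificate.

B^2 term by term: the squares give (-147/214)^2*(e1 e2)^2 + (-21/107)^2*(e1 e3)^2 + (263/214)^2*(e2 e3)^2 = 21609/45796*(+1) + 441/11449*(+1) + 69169/45796*(-1) = -1 (each basis 2-blade squares to minus the product of its generators' squares); cross terms between blades sharing an index anticommute and cancel. So B^2 = -1.
Answer: rotation, certificate B^2 = -1. Check the certificate: B^2 = -1, and that sign is decisive whatever form B takes.


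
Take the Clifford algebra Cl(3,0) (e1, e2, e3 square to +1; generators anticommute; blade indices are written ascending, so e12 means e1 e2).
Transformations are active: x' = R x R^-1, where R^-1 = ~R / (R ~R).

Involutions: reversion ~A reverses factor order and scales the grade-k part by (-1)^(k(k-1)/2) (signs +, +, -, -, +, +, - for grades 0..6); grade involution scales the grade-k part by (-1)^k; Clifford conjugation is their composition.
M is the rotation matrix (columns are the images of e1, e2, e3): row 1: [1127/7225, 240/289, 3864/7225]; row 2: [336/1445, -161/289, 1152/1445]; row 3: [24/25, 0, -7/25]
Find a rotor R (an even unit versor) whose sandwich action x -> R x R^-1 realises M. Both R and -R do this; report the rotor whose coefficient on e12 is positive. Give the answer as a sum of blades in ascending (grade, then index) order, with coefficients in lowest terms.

Method: write R = a + b12*e12 + b13*e13 + b23*e23 with a^2 + b12^2 + b13^2 + b23^2 = 1 (so R^-1 = ~R). Expanding the columns R e_j ~R gives tr M = 4a^2 - 1 and, from the antisymmetric part, M21 - M12 = -4a*b12, M13 - M31 = 4a*b13, M32 - M23 = -4a*b23.
Here tr M = -4921/7225, so a^2 = (1 + tr M)/4 = 576/7225 and a = ±24/85. Taking a = 24/85: M21 - M12 = -864/1445, M13 - M31 = -3072/7225, M32 - M23 = -1152/1445, giving b12 = 9/17, b13 = -32/85, b23 = 12/17, i.e. R = 24/85 + 9/17*e12 - 32/85*e13 + 12/17*e23.
Its e12 coefficient is already positive.
Answer: 24/85 + 9/17*e12 - 32/85*e13 + 12/17*e23. Note: both R and -R realise this M (trace -4921/7225); the covering map identifies them, and the e12-coefficient sign is the tie-breaker.


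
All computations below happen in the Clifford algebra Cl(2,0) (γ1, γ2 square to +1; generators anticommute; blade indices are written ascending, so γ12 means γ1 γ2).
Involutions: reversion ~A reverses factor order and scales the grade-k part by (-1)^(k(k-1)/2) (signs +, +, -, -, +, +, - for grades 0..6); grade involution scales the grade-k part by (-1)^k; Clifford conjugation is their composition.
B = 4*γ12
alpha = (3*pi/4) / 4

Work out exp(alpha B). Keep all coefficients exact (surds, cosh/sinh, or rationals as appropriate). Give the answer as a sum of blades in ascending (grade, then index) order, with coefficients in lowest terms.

B^2 = (4)^2*(γ12)^2 = 16*(-1) = -16 (a basis 2-blade squares to minus the product of its generators' squares).
B^2 = -16 — a negative square means the series sums to a rotation: l = 4, alpha*l = 3*pi/4, so exp(alpha B) = cos(3*pi/4) + (sin(3*pi/4)/4)*B = -sqrt(2)/2 + (sqrt(2)/8)*B.
Answer: -sqrt(2)/2 + sqrt(2)/2*γ12


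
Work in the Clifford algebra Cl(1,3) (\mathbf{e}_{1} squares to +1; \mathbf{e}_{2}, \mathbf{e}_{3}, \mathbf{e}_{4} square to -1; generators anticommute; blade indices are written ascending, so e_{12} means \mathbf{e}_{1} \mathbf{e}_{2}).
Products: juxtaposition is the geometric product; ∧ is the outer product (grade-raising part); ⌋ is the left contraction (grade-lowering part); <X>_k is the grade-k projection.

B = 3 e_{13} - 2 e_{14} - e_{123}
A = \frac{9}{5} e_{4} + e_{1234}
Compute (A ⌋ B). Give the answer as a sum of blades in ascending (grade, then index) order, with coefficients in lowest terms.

step 1: -\frac{18}{5} e_{1}
Answer: -\frac{18}{5} e_{1}


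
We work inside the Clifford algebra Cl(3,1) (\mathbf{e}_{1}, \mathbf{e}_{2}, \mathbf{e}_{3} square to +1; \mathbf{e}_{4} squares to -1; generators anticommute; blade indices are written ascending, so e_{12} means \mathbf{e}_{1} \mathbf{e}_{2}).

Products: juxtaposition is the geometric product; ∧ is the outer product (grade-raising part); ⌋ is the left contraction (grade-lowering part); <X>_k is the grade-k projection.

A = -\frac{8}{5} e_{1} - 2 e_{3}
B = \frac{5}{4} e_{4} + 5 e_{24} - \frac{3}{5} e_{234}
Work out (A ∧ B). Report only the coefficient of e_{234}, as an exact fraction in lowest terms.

step 1: -2 e_{14} - \frac{5}{2} e_{34} - 8 e_{124} + 10 e_{234} + \frac{24}{25} e_{1234}
Answer: 10


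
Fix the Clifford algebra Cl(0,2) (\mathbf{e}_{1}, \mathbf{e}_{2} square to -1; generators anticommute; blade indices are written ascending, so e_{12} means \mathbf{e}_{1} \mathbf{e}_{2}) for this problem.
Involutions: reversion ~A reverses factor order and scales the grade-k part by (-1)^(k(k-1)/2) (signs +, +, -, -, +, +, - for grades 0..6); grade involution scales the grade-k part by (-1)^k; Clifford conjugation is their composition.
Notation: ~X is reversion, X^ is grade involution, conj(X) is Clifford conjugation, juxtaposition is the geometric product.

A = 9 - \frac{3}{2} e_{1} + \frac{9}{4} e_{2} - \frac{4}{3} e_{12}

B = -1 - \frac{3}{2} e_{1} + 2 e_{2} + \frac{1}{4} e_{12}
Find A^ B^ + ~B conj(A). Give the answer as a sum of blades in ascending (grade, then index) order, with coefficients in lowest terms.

first term: -\frac{185}{12} + \frac{421}{48} e_{1} - \frac{145}{8} e_{2} + \frac{95}{24} e_{12}
second term: -\frac{23}{12} - \frac{619}{48} e_{1} + \frac{175}{8} e_{2} - \frac{77}{24} e_{12}
Answer: -\frac{52}{3} - \frac{33}{8} e_{1} + \frac{15}{4} e_{2} + \frac{3}{4} e_{12}


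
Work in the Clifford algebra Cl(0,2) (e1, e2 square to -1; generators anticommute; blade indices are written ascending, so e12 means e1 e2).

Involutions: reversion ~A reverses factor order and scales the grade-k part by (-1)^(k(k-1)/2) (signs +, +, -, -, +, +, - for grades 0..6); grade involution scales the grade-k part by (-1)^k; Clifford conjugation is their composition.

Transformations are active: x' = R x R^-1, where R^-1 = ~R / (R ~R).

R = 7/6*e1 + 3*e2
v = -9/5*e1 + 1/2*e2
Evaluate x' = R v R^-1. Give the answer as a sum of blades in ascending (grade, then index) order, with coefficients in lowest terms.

~R = 7/6*e1 + 3*e2, and R ~R = -373/36, so R^-1 = ~R / (-373/36).
R v = 3/5 + 359/60*e12
Answer: 621/373*e1 - 3161/3730*e2


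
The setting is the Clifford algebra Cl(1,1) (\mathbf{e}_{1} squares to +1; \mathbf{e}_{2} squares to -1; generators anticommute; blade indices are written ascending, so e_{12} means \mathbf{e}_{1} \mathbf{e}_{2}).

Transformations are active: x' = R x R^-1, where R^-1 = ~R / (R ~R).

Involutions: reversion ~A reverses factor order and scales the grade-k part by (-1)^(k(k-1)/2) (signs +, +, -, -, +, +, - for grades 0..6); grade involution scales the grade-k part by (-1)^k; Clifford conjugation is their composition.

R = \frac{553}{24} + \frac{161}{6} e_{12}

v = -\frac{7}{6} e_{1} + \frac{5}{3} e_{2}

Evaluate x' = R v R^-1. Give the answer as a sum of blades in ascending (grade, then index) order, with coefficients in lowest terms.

~R = \frac{553}{24} - \frac{161}{6} e_{12}, and R ~R = -\frac{12103}{64}, so R^-1 = ~R / (-\frac{12103}{64}).
R v = -\frac{3437}{48} e_{1} + \frac{1673}{24} e_{2}
Answer: \frac{82765}{4446} e_{1} - \frac{41467}{2223} e_{2}


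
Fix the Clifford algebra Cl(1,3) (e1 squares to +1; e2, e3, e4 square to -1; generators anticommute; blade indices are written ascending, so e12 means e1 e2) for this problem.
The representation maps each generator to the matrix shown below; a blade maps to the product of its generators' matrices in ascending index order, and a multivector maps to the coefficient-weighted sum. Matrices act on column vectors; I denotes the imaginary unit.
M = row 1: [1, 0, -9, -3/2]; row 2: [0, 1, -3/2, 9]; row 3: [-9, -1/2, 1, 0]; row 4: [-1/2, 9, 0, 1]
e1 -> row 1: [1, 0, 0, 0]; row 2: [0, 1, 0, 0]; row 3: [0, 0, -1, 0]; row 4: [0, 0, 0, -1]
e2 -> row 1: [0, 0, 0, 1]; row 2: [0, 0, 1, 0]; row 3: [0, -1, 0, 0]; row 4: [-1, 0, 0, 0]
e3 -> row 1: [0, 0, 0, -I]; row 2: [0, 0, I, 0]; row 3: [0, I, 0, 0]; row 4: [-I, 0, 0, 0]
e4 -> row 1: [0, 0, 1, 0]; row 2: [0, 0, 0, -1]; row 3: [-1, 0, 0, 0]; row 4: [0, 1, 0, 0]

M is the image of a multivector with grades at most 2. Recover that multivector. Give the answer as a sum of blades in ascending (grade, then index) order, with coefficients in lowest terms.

Method: the blade images are trace-orthogonal — tr(rho(e_A) rho(e_B)^-1) = 4 if A = B and 0 otherwise — and rho(e_A)^-1 = (e_A)^2 * rho(e_A) with (e_A)^2 = +1 or -1, so the coefficient of e_A in the preimage is (e_A)^2 * tr(M rho(e_A))/4.
Nonzero projections over blades of grade <= 2: 1: (1)^2 = +1, tr(M 1) = 4, coefficient 1; e2: (e2)^2 = -1, tr(M rho(e2)) = 2, coefficient -1/2; e12: (e12)^2 = +1, tr(M rho(e12)) = -4, coefficient -1; e14: (e14)^2 = +1, tr(M rho(e14)) = -36, coefficient -9. Every other blade of grade <= 2 projects to 0.
Answer: 1 - 1/2*e2 - e12 - 9*e14


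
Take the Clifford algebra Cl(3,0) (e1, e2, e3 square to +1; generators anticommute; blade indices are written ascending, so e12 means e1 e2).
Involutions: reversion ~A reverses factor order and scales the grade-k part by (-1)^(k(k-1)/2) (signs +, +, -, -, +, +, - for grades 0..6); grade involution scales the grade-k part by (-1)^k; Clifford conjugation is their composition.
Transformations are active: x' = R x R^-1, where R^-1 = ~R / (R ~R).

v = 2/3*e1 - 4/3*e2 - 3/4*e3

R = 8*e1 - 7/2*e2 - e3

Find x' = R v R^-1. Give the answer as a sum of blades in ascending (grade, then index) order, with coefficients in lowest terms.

~R = 8*e1 - 7/2*e2 - e3, and R ~R = 309/4, so R^-1 = ~R / (309/4).
R v = 43/4 - 25/3*e12 - 16/3*e13 + 31/24*e23
Answer: 482/309*e1 + 37/103*e2 + 583/1236*e3


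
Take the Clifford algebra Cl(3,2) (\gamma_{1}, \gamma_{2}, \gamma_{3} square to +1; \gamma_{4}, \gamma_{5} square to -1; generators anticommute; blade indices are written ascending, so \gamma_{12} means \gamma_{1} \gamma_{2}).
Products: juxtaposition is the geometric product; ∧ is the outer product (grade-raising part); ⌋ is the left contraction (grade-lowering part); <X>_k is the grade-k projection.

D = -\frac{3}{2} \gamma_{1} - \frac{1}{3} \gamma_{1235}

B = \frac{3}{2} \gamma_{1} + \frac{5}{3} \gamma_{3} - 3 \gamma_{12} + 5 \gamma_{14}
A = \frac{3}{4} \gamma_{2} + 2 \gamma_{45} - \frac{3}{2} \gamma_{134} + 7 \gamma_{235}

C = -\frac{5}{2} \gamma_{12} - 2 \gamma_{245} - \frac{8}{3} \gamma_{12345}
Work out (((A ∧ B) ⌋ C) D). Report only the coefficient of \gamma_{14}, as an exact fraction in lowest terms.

step 1: -\frac{9}{8} \gamma_{12} + \frac{5}{4} \gamma_{23} - \frac{15}{4} \gamma_{124} + 3 \gamma_{145} + \frac{10}{3} \gamma_{345} - \frac{21}{2} \gamma_{1235} - 6 \gamma_{1245} + 35 \gamma_{12345}
step 2: -\frac{4615}{48} + 16 \gamma_{3} + 28 \gamma_{4} + \frac{80}{9} \gamma_{12} + 8 \gamma_{23} - 10 \gamma_{35} + \frac{10}{3} \gamma_{145} - 3 \gamma_{345}
step 3: \frac{4615}{32} \gamma_{1} + \frac{40}{3} \gamma_{2} + \frac{10}{3} \gamma_{12} + 24 \gamma_{13} + 42 \gamma_{14} + \frac{8}{3} \gamma_{15} + \frac{80}{27} \gamma_{35} - 5 \gamma_{45} - 12 \gamma_{123} - \gamma_{124} - \frac{16}{3} \gamma_{125} + 15 \gamma_{135} + \frac{10}{9} \gamma_{234} + \frac{4615}{144} \gamma_{1235} - \frac{9}{2} \gamma_{1345} + \frac{28}{3} \gamma_{12345}
Answer: 42


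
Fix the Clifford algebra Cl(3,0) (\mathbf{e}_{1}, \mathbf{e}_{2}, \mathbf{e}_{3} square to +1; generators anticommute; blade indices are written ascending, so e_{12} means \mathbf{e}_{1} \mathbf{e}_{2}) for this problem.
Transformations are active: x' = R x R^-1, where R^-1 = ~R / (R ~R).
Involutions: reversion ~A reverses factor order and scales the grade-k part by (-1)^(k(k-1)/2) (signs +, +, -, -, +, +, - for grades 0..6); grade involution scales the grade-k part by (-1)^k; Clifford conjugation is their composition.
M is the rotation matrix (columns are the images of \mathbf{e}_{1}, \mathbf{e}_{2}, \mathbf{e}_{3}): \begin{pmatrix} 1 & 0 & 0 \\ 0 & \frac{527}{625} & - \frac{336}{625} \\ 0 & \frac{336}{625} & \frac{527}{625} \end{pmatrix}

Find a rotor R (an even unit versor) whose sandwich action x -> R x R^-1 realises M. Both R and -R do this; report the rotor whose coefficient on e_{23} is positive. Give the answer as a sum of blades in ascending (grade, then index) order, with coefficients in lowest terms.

Method: write R = a + b12*e_{12} + b13*e_{13} + b23*e_{23} with a^2 + b12^2 + b13^2 + b23^2 = 1 (so R^-1 = ~R). Expanding the columns R e_j ~R gives tr M = 4a^2 - 1 and, from the antisymmetric part, M21 - M12 = -4a*b12, M13 - M31 = 4a*b13, M32 - M23 = -4a*b23.
Here tr M = \frac{1679}{625}, so a^2 = (1 + tr M)/4 = \frac{576}{625} and a = ±\frac{24}{25}. Taking a = \frac{24}{25}: M21 - M12 = 0, M13 - M31 = 0, M32 - M23 = \frac{672}{625}, giving b12 = 0, b13 = 0, b23 = -\frac{7}{25}, i.e. R = \frac{24}{25} - \frac{7}{25} e_{23}.
Its e_{23} coefficient is negative, so report the other preimage -R.
Answer: -\frac{24}{25} + \frac{7}{25} e_{23}. Recall the cover is two-to-one: with M of trace \frac{1679}{625}, both preimages act alike, and the stated e_{23} sign chooses the sheet.


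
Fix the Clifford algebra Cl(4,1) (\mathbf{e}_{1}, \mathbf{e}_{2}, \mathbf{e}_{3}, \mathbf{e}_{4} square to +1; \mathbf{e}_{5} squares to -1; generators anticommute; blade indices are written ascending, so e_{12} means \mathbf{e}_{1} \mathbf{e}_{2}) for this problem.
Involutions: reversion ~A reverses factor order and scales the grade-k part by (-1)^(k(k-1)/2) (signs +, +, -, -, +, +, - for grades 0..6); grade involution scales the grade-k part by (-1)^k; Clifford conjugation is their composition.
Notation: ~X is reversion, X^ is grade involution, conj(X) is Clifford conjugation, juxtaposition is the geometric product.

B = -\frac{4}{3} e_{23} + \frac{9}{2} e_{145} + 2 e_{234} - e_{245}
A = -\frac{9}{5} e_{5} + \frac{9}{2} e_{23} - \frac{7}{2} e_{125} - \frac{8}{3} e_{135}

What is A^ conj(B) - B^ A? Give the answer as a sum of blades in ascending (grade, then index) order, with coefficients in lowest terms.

first term: -6 - 9 e_{4} - \frac{23}{5} e_{14} + \frac{351}{20} e_{24} + 12 e_{34} - \frac{32}{9} e_{125} + \frac{14}{3} e_{135} + \frac{12}{5} e_{235} + \frac{9}{2} e_{345} - \frac{8}{3} e_{1234} + \frac{16}{3} e_{1245} - 7 e_{1345} - \frac{18}{5} e_{2345} + \frac{81}{4} e_{12345}
second term: 6 + 9 e_{4} - \frac{58}{5} e_{14} - \frac{279}{20} e_{24} - 12 e_{34} + \frac{32}{9} e_{125} - \frac{14}{3} e_{135} + \frac{12}{5} e_{235} + \frac{9}{2} e_{345} - \frac{8}{3} e_{1234} + \frac{16}{3} e_{1245} - 7 e_{1345} + \frac{18}{5} e_{2345} - \frac{81}{4} e_{12345}
Answer: -12 - 18 e_{4} + 7 e_{14} + \frac{63}{2} e_{24} + 24 e_{34} - \frac{64}{9} e_{125} + \frac{28}{3} e_{135} - \frac{36}{5} e_{2345} + \frac{81}{2} e_{12345}
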